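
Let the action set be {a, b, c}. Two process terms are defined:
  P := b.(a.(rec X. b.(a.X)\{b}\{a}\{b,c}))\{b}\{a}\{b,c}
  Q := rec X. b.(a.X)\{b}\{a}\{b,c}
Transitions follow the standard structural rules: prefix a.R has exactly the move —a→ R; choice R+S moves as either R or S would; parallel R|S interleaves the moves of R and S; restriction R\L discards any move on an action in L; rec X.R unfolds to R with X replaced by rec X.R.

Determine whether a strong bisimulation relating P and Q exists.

LTS(P): 2 reachable states
  s0 = b.(a.(rec X. b.(a.X)\{b}\{a}\{b,c}))\{b}\{a}\{b,c} ⊢ =b=> s1
  s1 = (a.(rec X. b.(a.X)\{b}\{a}\{b,c}))\{b}\{a}\{b,c} ⊢ (no moves)
LTS(Q): 2 reachable states
  t0 = rec X. b.(a.X)\{b}\{a}\{b,c} ⊢ =b=> t1
  t1 = (a.(rec X. b.(a.X)\{b}\{a}\{b,c}))\{b}\{a}\{b,c} ⊢ (no moves)
Partition-refinement fixed point:
  B0 = {s0, t0}
  B1 = {s1, t1}
s0 ∈ B0, t0 ∈ B0 → same block

YES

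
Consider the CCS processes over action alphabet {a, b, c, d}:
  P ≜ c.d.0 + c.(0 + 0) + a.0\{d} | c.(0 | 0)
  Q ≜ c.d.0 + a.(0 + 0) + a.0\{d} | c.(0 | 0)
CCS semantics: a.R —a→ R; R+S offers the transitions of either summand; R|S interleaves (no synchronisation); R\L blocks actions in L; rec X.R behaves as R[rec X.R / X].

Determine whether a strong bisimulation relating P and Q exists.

P ≁ Q

Reachable graph of P (7 states):
  m0 = c.d.0 + c.(0 + 0) + a.0\{d} | c.(0 | 0) ⊢ ··a··> m1, ··c··> m2, ··c··> m3, ··c··> m4
  m1 = 0\{d} | c.(0 | 0) ⊢ ··c··> m5
  m2 = 0 + 0 ⊢ ·
  m3 = a.0\{d} | (0 | 0) ⊢ ··a··> m5
  m4 = d.0 ⊢ ··d··> m6
  m5 = 0\{d} | (0 | 0) ⊢ ·
  m6 = 0 ⊢ ·
Reachable graph of Q (7 states):
  n0 = c.d.0 + a.(0 + 0) + a.0\{d} | c.(0 | 0) ⊢ ··a··> n1, ··a··> n2, ··c··> n3, ··c··> n4
  n1 = 0 + 0 ⊢ ·
  n2 = 0\{d} | c.(0 | 0) ⊢ ··c··> n5
  n3 = a.0\{d} | (0 | 0) ⊢ ··a··> n5
  n4 = d.0 ⊢ ··d··> n6
  n5 = 0\{d} | (0 | 0) ⊢ ·
  n6 = 0 ⊢ ·
Coarsest stable partition (strong bisimilarity classes):
  B0 = {m0}
  B1 = {m1, n2}
  B2 = {m2, m5, m6, n1, n5, n6}
  B3 = {m3, n3}
  B4 = {m4, n4}
  B5 = {n0}
m0 ∈ B0, n0 ∈ B5 → different blocks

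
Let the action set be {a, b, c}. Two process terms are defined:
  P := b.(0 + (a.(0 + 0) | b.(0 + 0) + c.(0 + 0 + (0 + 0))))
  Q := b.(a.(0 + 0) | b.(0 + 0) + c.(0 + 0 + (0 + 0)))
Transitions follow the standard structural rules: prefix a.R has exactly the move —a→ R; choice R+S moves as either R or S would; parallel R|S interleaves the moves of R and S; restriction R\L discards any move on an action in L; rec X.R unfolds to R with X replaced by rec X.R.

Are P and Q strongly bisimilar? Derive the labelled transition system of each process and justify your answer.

P ~ Q

P's transition system — 6 states:
  m0 = b.(0 + (a.(0 + 0) | b.(0 + 0) + c.(0 + 0 + (0 + 0)))) :: ··b··> m1
  m1 = 0 + (a.(0 + 0) | b.(0 + 0) + c.(0 + 0 + (0 + 0))) :: ··a··> m2, ··b··> m3, ··c··> m4
  m2 = (0 + 0) | b.(0 + 0) :: ··b··> m5
  m3 = a.(0 + 0) | (0 + 0) :: ··a··> m5
  m4 = 0 + 0 + (0 + 0) :: ∅
  m5 = (0 + 0) | (0 + 0) :: ∅
Q's transition system — 6 states:
  n0 = b.(a.(0 + 0) | b.(0 + 0) + c.(0 + 0 + (0 + 0))) :: ··b··> n1
  n1 = a.(0 + 0) | b.(0 + 0) + c.(0 + 0 + (0 + 0)) :: ··a··> n2, ··b··> n3, ··c··> n4
  n2 = (0 + 0) | b.(0 + 0) :: ··b··> n5
  n3 = a.(0 + 0) | (0 + 0) :: ··a··> n5
  n4 = 0 + 0 + (0 + 0) :: ∅
  n5 = (0 + 0) | (0 + 0) :: ∅
Partition-refinement fixed point:
  B0 = {m0, n0}
  B1 = {m1, n1}
  B2 = {m4, m5, n4, n5}
  B3 = {m3, n3}
  B4 = {m2, n2}
m0 ∈ B0, n0 ∈ B0 → same block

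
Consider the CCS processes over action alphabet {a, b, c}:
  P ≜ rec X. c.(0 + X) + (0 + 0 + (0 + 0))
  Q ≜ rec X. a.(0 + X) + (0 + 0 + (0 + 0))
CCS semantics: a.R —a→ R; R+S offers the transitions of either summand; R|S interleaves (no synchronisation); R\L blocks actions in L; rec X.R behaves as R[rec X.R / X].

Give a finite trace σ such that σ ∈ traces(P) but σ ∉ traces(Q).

P's transition system — 2 states:
  m0 = rec X. c.(0 + X) + (0 + 0 + (0 + 0)) has moves -c-> m1
  m1 = 0 + (rec X. c.(0 + X) + (0 + 0 + (0 + 0))) has moves -c-> m1
Q's transition system — 2 states:
  n0 = rec X. a.(0 + X) + (0 + 0 + (0 + 0)) has moves -a-> n1
  n1 = 0 + (rec X. a.(0 + X) + (0 + 0 + (0 + 0))) has moves -a-> n1
Run σ = ⟨c⟩ on P: start {m0}
  step 1 (c): {m1}
  ✓ P
Run σ = ⟨c⟩ on Q: start {n0}
  step 1 (c): no successor for Q

c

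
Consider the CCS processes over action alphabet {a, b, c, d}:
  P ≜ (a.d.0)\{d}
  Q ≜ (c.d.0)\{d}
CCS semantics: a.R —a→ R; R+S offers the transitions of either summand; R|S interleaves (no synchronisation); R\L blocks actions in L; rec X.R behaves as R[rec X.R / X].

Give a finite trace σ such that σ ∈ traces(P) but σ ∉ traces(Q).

Reachable graph of P (2 states):
  m0 = (a.d.0)\{d} has moves -a-> m1
  m1 = (d.0)\{d} has moves (no moves)
Reachable graph of Q (2 states):
  n0 = (c.d.0)\{d} has moves -c-> n1
  n1 = (d.0)\{d} has moves (no moves)
Executing a from P (initial set {m0}):
  [1] a ⇒ {m1}
  P completes σ.
Executing a from Q (initial set {n0}):
  [1] a ⇒ no successor for Q

a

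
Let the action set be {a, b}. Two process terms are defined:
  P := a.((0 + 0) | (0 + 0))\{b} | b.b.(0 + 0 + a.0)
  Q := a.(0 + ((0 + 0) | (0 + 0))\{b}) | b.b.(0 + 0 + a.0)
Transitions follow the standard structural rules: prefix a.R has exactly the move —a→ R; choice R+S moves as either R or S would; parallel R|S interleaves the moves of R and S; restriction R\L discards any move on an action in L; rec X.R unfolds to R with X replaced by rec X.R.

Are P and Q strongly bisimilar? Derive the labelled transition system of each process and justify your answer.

LTS(P): 8 reachable states
  m0 = a.((0 + 0) | (0 + 0))\{b} | b.b.(0 + 0 + a.0) → ··a··> m1, ··b··> m2
  m1 = ((0 + 0) | (0 + 0))\{b} | b.b.(0 + 0 + a.0) → ··b··> m3
  m2 = a.((0 + 0) | (0 + 0))\{b} | b.(0 + 0 + a.0) → ··a··> m3, ··b··> m4
  m3 = ((0 + 0) | (0 + 0))\{b} | b.(0 + 0 + a.0) → ··b··> m5
  m4 = a.((0 + 0) | (0 + 0))\{b} | (0 + 0 + a.0) → ··a··> m5, ··a··> m6
  m5 = ((0 + 0) | (0 + 0))\{b} | (0 + 0 + a.0) → ··a··> m7
  m6 = a.((0 + 0) | (0 + 0))\{b} | 0 → ··a··> m7
  m7 = ((0 + 0) | (0 + 0))\{b} | 0 → (no moves)
LTS(Q): 8 reachable states
  n0 = a.(0 + ((0 + 0) | (0 + 0))\{b}) | b.b.(0 + 0 + a.0) → ··a··> n1, ··b··> n2
  n1 = (0 + ((0 + 0) | (0 + 0))\{b}) | b.b.(0 + 0 + a.0) → ··b··> n3
  n2 = a.(0 + ((0 + 0) | (0 + 0))\{b}) | b.(0 + 0 + a.0) → ··a··> n3, ··b··> n4
  n3 = (0 + ((0 + 0) | (0 + 0))\{b}) | b.(0 + 0 + a.0) → ··b··> n5
  n4 = a.(0 + ((0 + 0) | (0 + 0))\{b}) | (0 + 0 + a.0) → ··a··> n5, ··a··> n6
  n5 = (0 + ((0 + 0) | (0 + 0))\{b}) | (0 + 0 + a.0) → ··a··> n7
  n6 = a.(0 + ((0 + 0) | (0 + 0))\{b}) | 0 → ··a··> n7
  n7 = (0 + ((0 + 0) | (0 + 0))\{b}) | 0 → (no moves)
Coarsest stable partition (strong bisimilarity classes):
  B0 = {m0, n0}
  B1 = {m1, n1}
  B2 = {m3, n3}
  B3 = {m5, m6, n5, n6}
  B4 = {m7, n7}
  B5 = {m2, n2}
  B6 = {m4, n4}
m0 ∈ B0, n0 ∈ B0 → same block

YES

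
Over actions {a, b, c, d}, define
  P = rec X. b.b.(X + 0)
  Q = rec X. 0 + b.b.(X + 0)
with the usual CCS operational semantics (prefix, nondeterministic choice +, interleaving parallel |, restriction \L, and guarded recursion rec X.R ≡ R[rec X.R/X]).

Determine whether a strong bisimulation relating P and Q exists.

YES

P's transition system — 3 states:
  s0 = rec X. b.b.(X + 0) | --b--▸ s1
  s1 = b.((rec X. b.b.(X + 0)) + 0) | --b--▸ s2
  s2 = (rec X. b.b.(X + 0)) + 0 | --b--▸ s1
Q's transition system — 3 states:
  t0 = rec X. 0 + b.b.(X + 0) | --b--▸ t1
  t1 = b.((rec X. 0 + b.b.(X + 0)) + 0) | --b--▸ t2
  t2 = (rec X. 0 + b.b.(X + 0)) + 0 | --b--▸ t1
Coarsest stable partition (strong bisimilarity classes):
  B0 = {s0, s1, s2, t0, t1, t2}
s0 ∈ B0, t0 ∈ B0 → same block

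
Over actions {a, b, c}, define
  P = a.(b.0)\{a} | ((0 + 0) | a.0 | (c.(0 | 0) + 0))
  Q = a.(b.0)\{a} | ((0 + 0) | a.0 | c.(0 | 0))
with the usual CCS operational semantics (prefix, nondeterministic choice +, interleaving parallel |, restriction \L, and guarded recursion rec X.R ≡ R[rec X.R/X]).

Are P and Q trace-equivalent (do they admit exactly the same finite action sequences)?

traces(P) = traces(Q)

LTS(P): 12 reachable states
  m0 = a.(b.0)\{a} | ((0 + 0) | a.0 | (c.(0 | 0) + 0)) | =a=> m1, =a=> m2, =c=> m3
  m1 = (b.0)\{a} | ((0 + 0) | a.0 | (c.(0 | 0) + 0)) | =a=> m4, =b=> m5, =c=> m6
  m2 = a.(b.0)\{a} | ((0 + 0) | 0 | (c.(0 | 0) + 0)) | =a=> m4, =c=> m7
  m3 = a.(b.0)\{a} | ((0 + 0) | a.0 | (0 | 0)) | =a=> m6, =a=> m7
  m4 = (b.0)\{a} | ((0 + 0) | 0 | (c.(0 | 0) + 0)) | =b=> m8, =c=> m9
  m5 = 0\{a} | ((0 + 0) | a.0 | (c.(0 | 0) + 0)) | =a=> m8, =c=> m10
  m6 = (b.0)\{a} | ((0 + 0) | a.0 | (0 | 0)) | =a=> m9, =b=> m10
  m7 = a.(b.0)\{a} | ((0 + 0) | 0 | (0 | 0)) | =a=> m9
  m8 = 0\{a} | ((0 + 0) | 0 | (c.(0 | 0) + 0)) | =c=> m11
  m9 = (b.0)\{a} | ((0 + 0) | 0 | (0 | 0)) | =b=> m11
  m10 = 0\{a} | ((0 + 0) | a.0 | (0 | 0)) | =a=> m11
  m11 = 0\{a} | ((0 + 0) | 0 | (0 | 0)) | ·
LTS(Q): 12 reachable states
  n0 = a.(b.0)\{a} | ((0 + 0) | a.0 | c.(0 | 0)) | =a=> n1, =a=> n2, =c=> n3
  n1 = (b.0)\{a} | ((0 + 0) | a.0 | c.(0 | 0)) | =a=> n4, =b=> n5, =c=> n6
  n2 = a.(b.0)\{a} | ((0 + 0) | 0 | c.(0 | 0)) | =a=> n4, =c=> n7
  n3 = a.(b.0)\{a} | ((0 + 0) | a.0 | (0 | 0)) | =a=> n6, =a=> n7
  n4 = (b.0)\{a} | ((0 + 0) | 0 | c.(0 | 0)) | =b=> n8, =c=> n9
  n5 = 0\{a} | ((0 + 0) | a.0 | c.(0 | 0)) | =a=> n8, =c=> n10
  n6 = (b.0)\{a} | ((0 + 0) | a.0 | (0 | 0)) | =a=> n9, =b=> n10
  n7 = a.(b.0)\{a} | ((0 + 0) | 0 | (0 | 0)) | =a=> n9
  n8 = 0\{a} | ((0 + 0) | 0 | c.(0 | 0)) | =c=> n11
  n9 = (b.0)\{a} | ((0 + 0) | 0 | (0 | 0)) | =b=> n11
  n10 = 0\{a} | ((0 + 0) | a.0 | (0 | 0)) | =a=> n11
  n11 = 0\{a} | ((0 + 0) | 0 | (0 | 0)) | ·
Bisimilarity quotient blocks:
  B0 = {m0, n0}
  B1 = {m3, n3}
  B2 = {m6, n6}
  B3 = {m10, n10}
  B4 = {m11, n11}
  B5 = {m9, n9}
  B6 = {m7, n7}
  B7 = {m1, n1}
  B8 = {m5, n5}
  B9 = {m8, n8}
  B10 = {m4, n4}
  B11 = {m2, n2}
m0 ∈ B0, n0 ∈ B0 → same block
Bisimilar ⇒ trace-equivalent.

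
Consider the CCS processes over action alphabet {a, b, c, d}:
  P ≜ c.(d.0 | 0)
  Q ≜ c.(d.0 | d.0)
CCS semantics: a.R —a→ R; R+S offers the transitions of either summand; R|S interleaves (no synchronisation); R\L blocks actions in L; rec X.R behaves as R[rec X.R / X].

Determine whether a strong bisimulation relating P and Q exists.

P's transition system — 3 states:
  m0 = c.(d.0 | 0) has moves =c=> m1
  m1 = d.0 | 0 has moves =d=> m2
  m2 = 0 | 0 has moves (no moves)
Q's transition system — 5 states:
  n0 = c.(d.0 | d.0) has moves =c=> n1
  n1 = d.0 | d.0 has moves =d=> n2, =d=> n3
  n2 = 0 | d.0 has moves =d=> n4
  n3 = d.0 | 0 has moves =d=> n4
  n4 = 0 | 0 has moves (no moves)
Coarsest stable partition (strong bisimilarity classes):
  B0 = {m0}
  B1 = {m1, n2, n3}
  B2 = {m2, n4}
  B3 = {n0}
  B4 = {n1}
m0 ∈ B0, n0 ∈ B3 → different blocks

not bisimilar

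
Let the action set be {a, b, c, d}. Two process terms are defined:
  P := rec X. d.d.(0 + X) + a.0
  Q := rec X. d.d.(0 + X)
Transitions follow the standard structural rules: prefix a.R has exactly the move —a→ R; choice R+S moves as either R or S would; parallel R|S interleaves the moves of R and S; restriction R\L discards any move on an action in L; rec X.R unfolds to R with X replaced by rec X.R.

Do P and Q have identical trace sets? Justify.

NO — witness ⟨a⟩

P's transition system — 4 states:
  m0 = rec X. d.d.(0 + X) + a.0 → =a=> m1, =d=> m2
  m1 = 0 → ·
  m2 = d.(0 + (rec X. d.d.(0 + X) + a.0)) → =d=> m3
  m3 = 0 + (rec X. d.d.(0 + X) + a.0) → =a=> m1, =d=> m2
Q's transition system — 3 states:
  n0 = rec X. d.d.(0 + X) → =d=> n1
  n1 = d.(0 + (rec X. d.d.(0 + X))) → =d=> n2
  n2 = 0 + (rec X. d.d.(0 + X)) → =d=> n1
Trace ⟨a⟩ through P, begin at {m0}:
  step 1 (a): {m1}
  P completes σ.
Trace ⟨a⟩ through Q, begin at {n0}:
  step 1 (a): ∅  — Q cannot continue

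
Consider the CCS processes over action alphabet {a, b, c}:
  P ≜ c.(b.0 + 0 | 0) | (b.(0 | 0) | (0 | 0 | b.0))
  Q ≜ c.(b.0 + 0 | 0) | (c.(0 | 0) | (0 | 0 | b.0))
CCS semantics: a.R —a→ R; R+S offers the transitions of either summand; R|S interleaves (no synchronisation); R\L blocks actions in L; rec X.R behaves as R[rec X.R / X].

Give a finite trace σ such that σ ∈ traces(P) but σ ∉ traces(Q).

LTS(P): 12 reachable states
  u0 = c.(b.0 + 0 | 0) | (b.(0 | 0) | (0 | 0 | b.0)) ⊢ -b-> u1, -b-> u2, -c-> u3
  u1 = c.(b.0 + 0 | 0) | (0 | 0 | (0 | 0 | b.0)) ⊢ -b-> u4, -c-> u5
  u2 = c.(b.0 + 0 | 0) | (b.(0 | 0) | (0 | 0 | 0)) ⊢ -b-> u4, -c-> u6
  u3 = (b.0 + 0 | 0) | (b.(0 | 0) | (0 | 0 | b.0)) ⊢ -b-> u5, -b-> u6, -b-> u7
  u4 = c.(b.0 + 0 | 0) | (0 | 0 | (0 | 0 | 0)) ⊢ -c-> u8
  u5 = (b.0 + 0 | 0) | (0 | 0 | (0 | 0 | b.0)) ⊢ -b-> u8, -b-> u9
  u6 = (b.0 + 0 | 0) | (b.(0 | 0) | (0 | 0 | 0)) ⊢ -b-> u10, -b-> u8
  u7 = 0 | (b.(0 | 0) | (0 | 0 | b.0)) ⊢ -b-> u10, -b-> u9
  u8 = (b.0 + 0 | 0) | (0 | 0 | (0 | 0 | 0)) ⊢ -b-> u11
  u9 = 0 | (0 | 0 | (0 | 0 | b.0)) ⊢ -b-> u11
  u10 = 0 | (b.(0 | 0) | (0 | 0 | 0)) ⊢ -b-> u11
  u11 = 0 | (0 | 0 | (0 | 0 | 0)) ⊢ ·
LTS(Q): 12 reachable states
  v0 = c.(b.0 + 0 | 0) | (c.(0 | 0) | (0 | 0 | b.0)) ⊢ -b-> v1, -c-> v2, -c-> v3
  v1 = c.(b.0 + 0 | 0) | (c.(0 | 0) | (0 | 0 | 0)) ⊢ -c-> v4, -c-> v5
  v2 = (b.0 + 0 | 0) | (c.(0 | 0) | (0 | 0 | b.0)) ⊢ -b-> v4, -b-> v6, -c-> v7
  v3 = c.(b.0 + 0 | 0) | (0 | 0 | (0 | 0 | b.0)) ⊢ -b-> v5, -c-> v7
  v4 = (b.0 + 0 | 0) | (c.(0 | 0) | (0 | 0 | 0)) ⊢ -b-> v8, -c-> v9
  v5 = c.(b.0 + 0 | 0) | (0 | 0 | (0 | 0 | 0)) ⊢ -c-> v9
  v6 = 0 | (c.(0 | 0) | (0 | 0 | b.0)) ⊢ -b-> v8, -c-> v10
  v7 = (b.0 + 0 | 0) | (0 | 0 | (0 | 0 | b.0)) ⊢ -b-> v10, -b-> v9
  v8 = 0 | (c.(0 | 0) | (0 | 0 | 0)) ⊢ -c-> v11
  v9 = (b.0 + 0 | 0) | (0 | 0 | (0 | 0 | 0)) ⊢ -b-> v11
  v10 = 0 | (0 | 0 | (0 | 0 | b.0)) ⊢ -b-> v11
  v11 = 0 | (0 | 0 | (0 | 0 | 0)) ⊢ ·
Run σ = ⟨bb⟩ on P: start {u0}
  after b @ step 1: {u1, u2}
  after b @ step 2: {u4}
  — P admits the full trace.
Run σ = ⟨bb⟩ on Q: start {v0}
  after b @ step 1: {v1}
  after b @ step 2: no successor for Q

bb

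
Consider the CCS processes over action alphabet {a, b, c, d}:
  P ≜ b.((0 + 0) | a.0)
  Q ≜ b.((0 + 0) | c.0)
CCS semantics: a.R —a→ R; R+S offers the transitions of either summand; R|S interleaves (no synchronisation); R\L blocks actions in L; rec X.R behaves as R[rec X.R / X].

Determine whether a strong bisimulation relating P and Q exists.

NO

P's transition system — 3 states:
  p0 = b.((0 + 0) | a.0) has moves —b→ p1
  p1 = (0 + 0) | a.0 has moves —a→ p2
  p2 = (0 + 0) | 0 has moves deadlocked
Q's transition system — 3 states:
  q0 = b.((0 + 0) | c.0) has moves —b→ q1
  q1 = (0 + 0) | c.0 has moves —c→ q2
  q2 = (0 + 0) | 0 has moves deadlocked
Coarsest stable partition (strong bisimilarity classes):
  B0 = {p0}
  B1 = {p1}
  B2 = {p2, q2}
  B3 = {q0}
  B4 = {q1}
p0 ∈ B0, q0 ∈ B3 → different blocks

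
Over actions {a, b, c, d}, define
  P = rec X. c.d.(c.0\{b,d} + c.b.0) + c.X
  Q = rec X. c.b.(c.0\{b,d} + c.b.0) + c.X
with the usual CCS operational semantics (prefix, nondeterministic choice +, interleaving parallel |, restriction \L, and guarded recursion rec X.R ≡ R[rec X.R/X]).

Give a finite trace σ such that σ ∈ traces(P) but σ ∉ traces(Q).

cd

P's transition system — 6 states:
  p0 = rec X. c.d.(c.0\{b,d} + c.b.0) + c.X ⊢ ··c··> p0, ··c··> p1
  p1 = d.(c.0\{b,d} + c.b.0) ⊢ ··d··> p2
  p2 = c.0\{b,d} + c.b.0 ⊢ ··c··> p3, ··c··> p4
  p3 = 0\{b,d} ⊢ stopped
  p4 = b.0 ⊢ ··b··> p5
  p5 = 0 ⊢ stopped
Q's transition system — 6 states:
  q0 = rec X. c.b.(c.0\{b,d} + c.b.0) + c.X ⊢ ··c··> q0, ··c··> q1
  q1 = b.(c.0\{b,d} + c.b.0) ⊢ ··b··> q2
  q2 = c.0\{b,d} + c.b.0 ⊢ ··c··> q3, ··c··> q4
  q3 = 0\{b,d} ⊢ stopped
  q4 = b.0 ⊢ ··b··> q5
  q5 = 0 ⊢ stopped
Executing cd from P (initial set {p0}):
  after c @ step 1: {p0, p1}
  after d @ step 2: {p2}
  P completes σ.
Executing cd from Q (initial set {q0}):
  after c @ step 1: {q0, q1}
  after d @ step 2: no successor for Q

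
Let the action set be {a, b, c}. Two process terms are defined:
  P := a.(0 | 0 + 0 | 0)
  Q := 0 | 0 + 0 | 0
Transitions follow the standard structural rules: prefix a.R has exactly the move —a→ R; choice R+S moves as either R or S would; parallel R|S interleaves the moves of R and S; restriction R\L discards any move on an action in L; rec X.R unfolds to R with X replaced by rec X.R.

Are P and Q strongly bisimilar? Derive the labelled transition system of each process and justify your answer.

Reachable graph of P (2 states):
  s0 = a.(0 | 0 + 0 | 0) | =a=> s1
  s1 = 0 | 0 + 0 | 0 | (no moves)
Reachable graph of Q (1 states):
  t0 = 0 | 0 + 0 | 0 | (no moves)
Coarsest stable partition (strong bisimilarity classes):
  B0 = {s0}
  B1 = {s1, t0}
s0 ∈ B0, t0 ∈ B1 → different blocks

not bisimilar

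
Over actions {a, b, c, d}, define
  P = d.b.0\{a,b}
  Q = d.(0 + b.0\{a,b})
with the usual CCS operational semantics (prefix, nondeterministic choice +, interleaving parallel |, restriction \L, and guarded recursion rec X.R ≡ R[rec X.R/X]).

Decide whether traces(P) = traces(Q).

traces(P) = traces(Q)

Reachable graph of P (3 states):
  m0 = d.b.0\{a,b} | ··d··> m1
  m1 = b.0\{a,b} | ··b··> m2
  m2 = 0\{a,b} | (no moves)
Reachable graph of Q (3 states):
  n0 = d.(0 + b.0\{a,b}) | ··d··> n1
  n1 = 0 + b.0\{a,b} | ··b··> n2
  n2 = 0\{a,b} | (no moves)
Partition-refinement fixed point:
  B0 = {m0, n0}
  B1 = {m1, n1}
  B2 = {m2, n2}
m0 ∈ B0, n0 ∈ B0 → same block
Bisimilar ⇒ trace-equivalent.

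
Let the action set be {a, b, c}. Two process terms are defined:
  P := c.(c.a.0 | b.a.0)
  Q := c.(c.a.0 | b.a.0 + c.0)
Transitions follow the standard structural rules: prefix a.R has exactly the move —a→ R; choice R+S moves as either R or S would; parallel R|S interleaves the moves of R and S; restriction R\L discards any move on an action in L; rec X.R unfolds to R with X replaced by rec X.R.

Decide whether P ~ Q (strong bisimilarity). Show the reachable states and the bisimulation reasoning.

NO

LTS(P): 10 reachable states
  s0 = c.(c.a.0 | b.a.0) | ··c··> s1
  s1 = c.a.0 | b.a.0 | ··b··> s2, ··c··> s3
  s2 = c.a.0 | a.0 | ··a··> s4, ··c··> s5
  s3 = a.0 | b.a.0 | ··a··> s6, ··b··> s5
  s4 = c.a.0 | 0 | ··c··> s7
  s5 = a.0 | a.0 | ··a··> s7, ··a··> s8
  s6 = 0 | b.a.0 | ··b··> s8
  s7 = a.0 | 0 | ··a··> s9
  s8 = 0 | a.0 | ··a··> s9
  s9 = 0 | 0 | deadlocked
LTS(Q): 11 reachable states
  t0 = c.(c.a.0 | b.a.0 + c.0) | ··c··> t1
  t1 = c.a.0 | b.a.0 + c.0 | ··b··> t2, ··c··> t3, ··c··> t4
  t2 = c.a.0 | a.0 | ··a··> t5, ··c··> t6
  t3 = 0 | deadlocked
  t4 = a.0 | b.a.0 | ··a··> t7, ··b··> t6
  t5 = c.a.0 | 0 | ··c··> t8
  t6 = a.0 | a.0 | ··a··> t8, ··a··> t9
  t7 = 0 | b.a.0 | ··b··> t9
  t8 = a.0 | 0 | ··a··> t10
  t9 = 0 | a.0 | ··a··> t10
  t10 = 0 | 0 | deadlocked
Coarsest stable partition (strong bisimilarity classes):
  B0 = {s0}
  B1 = {s1}
  B2 = {s2, t2}
  B3 = {s5, t6}
  B4 = {s7, s8, t8, t9}
  B5 = {s9, t10, t3}
  B6 = {s4, t5}
  B7 = {s3, t4}
  B8 = {s6, t7}
  B9 = {t0}
  B10 = {t1}
s0 ∈ B0, t0 ∈ B9 → different blocks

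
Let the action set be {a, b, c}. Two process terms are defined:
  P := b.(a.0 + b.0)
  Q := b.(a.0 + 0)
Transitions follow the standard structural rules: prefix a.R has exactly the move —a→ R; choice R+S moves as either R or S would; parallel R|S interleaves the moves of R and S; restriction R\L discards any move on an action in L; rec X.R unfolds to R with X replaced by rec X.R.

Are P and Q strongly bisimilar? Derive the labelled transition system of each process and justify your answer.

P's transition system — 3 states:
  u0 = b.(a.0 + b.0) → --b--▸ u1
  u1 = a.0 + b.0 → --a--▸ u2, --b--▸ u2
  u2 = 0 → stopped
Q's transition system — 3 states:
  v0 = b.(a.0 + 0) → --b--▸ v1
  v1 = a.0 + 0 → --a--▸ v2
  v2 = 0 → stopped
Partition-refinement fixed point:
  B0 = {u0}
  B1 = {u1}
  B2 = {u2, v2}
  B3 = {v0}
  B4 = {v1}
u0 ∈ B0, v0 ∈ B3 → different blocks

not bisimilar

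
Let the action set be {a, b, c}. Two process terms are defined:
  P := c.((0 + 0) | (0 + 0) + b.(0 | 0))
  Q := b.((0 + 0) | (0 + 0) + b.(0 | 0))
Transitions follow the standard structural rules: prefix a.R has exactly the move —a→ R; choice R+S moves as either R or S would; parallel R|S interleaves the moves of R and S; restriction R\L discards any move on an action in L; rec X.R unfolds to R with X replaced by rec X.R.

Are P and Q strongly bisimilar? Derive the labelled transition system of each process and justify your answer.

NO

LTS(P): 3 reachable states
  u0 = c.((0 + 0) | (0 + 0) + b.(0 | 0)) ⊢ --c--▸ u1
  u1 = (0 + 0) | (0 + 0) + b.(0 | 0) ⊢ --b--▸ u2
  u2 = 0 | 0 ⊢ ∅
LTS(Q): 3 reachable states
  v0 = b.((0 + 0) | (0 + 0) + b.(0 | 0)) ⊢ --b--▸ v1
  v1 = (0 + 0) | (0 + 0) + b.(0 | 0) ⊢ --b--▸ v2
  v2 = 0 | 0 ⊢ ∅
Bisimilarity quotient blocks:
  B0 = {u0}
  B1 = {u1, v1}
  B2 = {u2, v2}
  B3 = {v0}
u0 ∈ B0, v0 ∈ B3 → different blocks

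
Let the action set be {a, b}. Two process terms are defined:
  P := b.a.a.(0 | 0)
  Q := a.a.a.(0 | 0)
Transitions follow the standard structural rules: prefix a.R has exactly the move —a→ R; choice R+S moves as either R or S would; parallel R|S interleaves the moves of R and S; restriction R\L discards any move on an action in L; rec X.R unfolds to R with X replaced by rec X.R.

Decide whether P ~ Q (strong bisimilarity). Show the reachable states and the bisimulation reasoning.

not bisimilar

P's transition system — 4 states:
  p0 = b.a.a.(0 | 0) → =b=> p1
  p1 = a.a.(0 | 0) → =a=> p2
  p2 = a.(0 | 0) → =a=> p3
  p3 = 0 | 0 → (no moves)
Q's transition system — 4 states:
  q0 = a.a.a.(0 | 0) → =a=> q1
  q1 = a.a.(0 | 0) → =a=> q2
  q2 = a.(0 | 0) → =a=> q3
  q3 = 0 | 0 → (no moves)
Coarsest stable partition (strong bisimilarity classes):
  B0 = {p0}
  B1 = {p1, q1}
  B2 = {p2, q2}
  B3 = {p3, q3}
  B4 = {q0}
p0 ∈ B0, q0 ∈ B4 → different blocks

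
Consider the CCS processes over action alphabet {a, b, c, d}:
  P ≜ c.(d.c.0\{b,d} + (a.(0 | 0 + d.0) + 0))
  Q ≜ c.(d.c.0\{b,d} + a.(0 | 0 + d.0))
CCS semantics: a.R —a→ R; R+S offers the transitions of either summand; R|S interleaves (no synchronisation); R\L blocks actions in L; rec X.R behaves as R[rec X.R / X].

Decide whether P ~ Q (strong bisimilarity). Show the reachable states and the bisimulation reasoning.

P's transition system — 6 states:
  u0 = c.(d.c.0\{b,d} + (a.(0 | 0 + d.0) + 0)) → =c=> u1
  u1 = d.c.0\{b,d} + (a.(0 | 0 + d.0) + 0) → =a=> u2, =d=> u3
  u2 = 0 | 0 + d.0 → =d=> u4
  u3 = c.0\{b,d} → =c=> u5
  u4 = 0 → stopped
  u5 = 0\{b,d} → stopped
Q's transition system — 6 states:
  v0 = c.(d.c.0\{b,d} + a.(0 | 0 + d.0)) → =c=> v1
  v1 = d.c.0\{b,d} + a.(0 | 0 + d.0) → =a=> v2, =d=> v3
  v2 = 0 | 0 + d.0 → =d=> v4
  v3 = c.0\{b,d} → =c=> v5
  v4 = 0 → stopped
  v5 = 0\{b,d} → stopped
Partition-refinement fixed point:
  B0 = {u0, v0}
  B1 = {u1, v1}
  B2 = {u2, v2}
  B3 = {u4, u5, v4, v5}
  B4 = {u3, v3}
u0 ∈ B0, v0 ∈ B0 → same block

P ~ Q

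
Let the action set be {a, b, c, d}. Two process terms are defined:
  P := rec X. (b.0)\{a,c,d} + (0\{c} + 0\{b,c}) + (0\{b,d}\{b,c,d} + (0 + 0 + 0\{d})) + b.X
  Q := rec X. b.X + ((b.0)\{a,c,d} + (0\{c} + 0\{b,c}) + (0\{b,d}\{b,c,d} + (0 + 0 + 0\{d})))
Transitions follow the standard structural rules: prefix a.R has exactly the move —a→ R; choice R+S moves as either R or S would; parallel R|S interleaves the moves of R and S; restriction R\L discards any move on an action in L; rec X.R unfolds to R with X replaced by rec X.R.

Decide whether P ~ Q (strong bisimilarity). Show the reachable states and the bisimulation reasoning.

bisimilar

P's transition system — 2 states:
  s0 = rec X. (b.0)\{a,c,d} + (0\{c} + 0\{b,c}) + (0\{b,d}\{b,c,d} + (0 + 0 + 0\{d})) + b.X ⊢ -b-> s0, -b-> s1
  s1 = 0\{a,c,d} ⊢ ·
Q's transition system — 2 states:
  t0 = rec X. b.X + ((b.0)\{a,c,d} + (0\{c} + 0\{b,c}) + (0\{b,d}\{b,c,d} + (0 + 0 + 0\{d}))) ⊢ -b-> t0, -b-> t1
  t1 = 0\{a,c,d} ⊢ ·
Bisimilarity quotient blocks:
  B0 = {s0, t0}
  B1 = {s1, t1}
s0 ∈ B0, t0 ∈ B0 → same block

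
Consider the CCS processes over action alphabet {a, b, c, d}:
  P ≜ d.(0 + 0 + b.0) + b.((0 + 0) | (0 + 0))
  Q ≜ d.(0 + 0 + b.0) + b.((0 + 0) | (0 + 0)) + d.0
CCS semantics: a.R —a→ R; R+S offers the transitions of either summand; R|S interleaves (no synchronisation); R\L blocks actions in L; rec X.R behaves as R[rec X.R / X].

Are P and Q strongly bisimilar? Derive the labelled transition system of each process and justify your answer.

P ≁ Q

Reachable graph of P (4 states):
  u0 = d.(0 + 0 + b.0) + b.((0 + 0) | (0 + 0)) :: =b=> u1, =d=> u2
  u1 = (0 + 0) | (0 + 0) :: deadlocked
  u2 = 0 + 0 + b.0 :: =b=> u3
  u3 = 0 :: deadlocked
Reachable graph of Q (4 states):
  v0 = d.(0 + 0 + b.0) + b.((0 + 0) | (0 + 0)) + d.0 :: =b=> v1, =d=> v2, =d=> v3
  v1 = (0 + 0) | (0 + 0) :: deadlocked
  v2 = 0 :: deadlocked
  v3 = 0 + 0 + b.0 :: =b=> v2
Bisimilarity quotient blocks:
  B0 = {u0}
  B1 = {u2, v3}
  B2 = {u1, u3, v1, v2}
  B3 = {v0}
u0 ∈ B0, v0 ∈ B3 → different blocks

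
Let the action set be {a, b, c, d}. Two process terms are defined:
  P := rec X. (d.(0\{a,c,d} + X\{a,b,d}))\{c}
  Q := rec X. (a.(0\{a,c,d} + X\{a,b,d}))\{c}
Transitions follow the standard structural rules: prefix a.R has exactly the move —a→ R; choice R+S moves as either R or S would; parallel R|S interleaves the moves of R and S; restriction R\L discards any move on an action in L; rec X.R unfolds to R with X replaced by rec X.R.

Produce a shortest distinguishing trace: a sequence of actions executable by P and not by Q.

d

P's transition system — 2 states:
  s0 = rec X. (d.(0\{a,c,d} + X\{a,b,d}))\{c} :: ··d··> s1
  s1 = (0\{a,c,d} + (rec X. (d.(0\{a,c,d} + X\{a,b,d}))\{c})\{a,b,d})\{c} :: stopped
Q's transition system — 2 states:
  t0 = rec X. (a.(0\{a,c,d} + X\{a,b,d}))\{c} :: ··a··> t1
  t1 = (0\{a,c,d} + (rec X. (a.(0\{a,c,d} + X\{a,b,d}))\{c})\{a,b,d})\{c} :: stopped
Run σ = ⟨d⟩ on P: start {s0}
  step 1 (d): {s1}
  — P admits the full trace.
Run σ = ⟨d⟩ on Q: start {t0}
  step 1 (d): no successor for Q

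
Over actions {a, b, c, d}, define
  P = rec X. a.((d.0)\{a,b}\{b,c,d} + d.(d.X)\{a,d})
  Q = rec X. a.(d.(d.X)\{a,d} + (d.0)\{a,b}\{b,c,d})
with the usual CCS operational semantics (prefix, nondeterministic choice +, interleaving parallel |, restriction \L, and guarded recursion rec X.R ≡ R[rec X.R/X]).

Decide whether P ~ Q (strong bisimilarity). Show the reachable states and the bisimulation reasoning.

P's transition system — 3 states:
  p0 = rec X. a.((d.0)\{a,b}\{b,c,d} + d.(d.X)\{a,d}) has moves ··a··> p1
  p1 = (d.0)\{a,b}\{b,c,d} + d.(d.(rec X. a.((d.0)\{a,b}\{b,c,d} + d.(d.X)\{a,d})))\{a,d} has moves ··d··> p2
  p2 = (d.(rec X. a.((d.0)\{a,b}\{b,c,d} + d.(d.X)\{a,d})))\{a,d} has moves ·
Q's transition system — 3 states:
  q0 = rec X. a.(d.(d.X)\{a,d} + (d.0)\{a,b}\{b,c,d}) has moves ··a··> q1
  q1 = d.(d.(rec X. a.(d.(d.X)\{a,d} + (d.0)\{a,b}\{b,c,d})))\{a,d} + (d.0)\{a,b}\{b,c,d} has moves ··d··> q2
  q2 = (d.(rec X. a.(d.(d.X)\{a,d} + (d.0)\{a,b}\{b,c,d})))\{a,d} has moves ·
Partition-refinement fixed point:
  B0 = {p0, q0}
  B1 = {p1, q1}
  B2 = {p2, q2}
p0 ∈ B0, q0 ∈ B0 → same block

bisimilar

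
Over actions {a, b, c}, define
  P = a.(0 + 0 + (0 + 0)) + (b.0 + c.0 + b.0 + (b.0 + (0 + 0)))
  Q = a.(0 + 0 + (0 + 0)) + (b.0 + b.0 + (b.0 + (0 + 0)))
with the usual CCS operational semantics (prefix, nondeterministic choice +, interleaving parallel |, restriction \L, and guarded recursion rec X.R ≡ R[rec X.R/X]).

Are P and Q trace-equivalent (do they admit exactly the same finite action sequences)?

LTS(P): 3 reachable states
  s0 = a.(0 + 0 + (0 + 0)) + (b.0 + c.0 + b.0 + (b.0 + (0 + 0))) | =a=> s1, =b=> s2, =c=> s2
  s1 = 0 + 0 + (0 + 0) | ·
  s2 = 0 | ·
LTS(Q): 3 reachable states
  t0 = a.(0 + 0 + (0 + 0)) + (b.0 + b.0 + (b.0 + (0 + 0))) | =a=> t1, =b=> t2
  t1 = 0 + 0 + (0 + 0) | ·
  t2 = 0 | ·
Run σ = ⟨c⟩ on P: start {s0}
  after c @ step 1: {s2}
  — P admits the full trace.
Run σ = ⟨c⟩ on Q: start {t0}
  after c @ step 1: no successor for Q

trace-distinct — witness ⟨c⟩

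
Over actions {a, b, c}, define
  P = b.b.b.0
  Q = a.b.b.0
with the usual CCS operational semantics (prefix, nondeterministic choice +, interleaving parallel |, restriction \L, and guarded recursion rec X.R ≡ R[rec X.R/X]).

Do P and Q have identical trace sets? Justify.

traces(P) ≠ traces(Q) — witness ⟨b⟩

P's transition system — 4 states:
  m0 = b.b.b.0 → ··b··> m1
  m1 = b.b.0 → ··b··> m2
  m2 = b.0 → ··b··> m3
  m3 = 0 → deadlocked
Q's transition system — 4 states:
  n0 = a.b.b.0 → ··a··> n1
  n1 = b.b.0 → ··b··> n2
  n2 = b.0 → ··b··> n3
  n3 = 0 → deadlocked
Run σ = ⟨b⟩ on P: start {m0}
  step 1 (b): {m1}
  P completes σ.
Run σ = ⟨b⟩ on Q: start {n0}
  step 1 (b): no successor for Q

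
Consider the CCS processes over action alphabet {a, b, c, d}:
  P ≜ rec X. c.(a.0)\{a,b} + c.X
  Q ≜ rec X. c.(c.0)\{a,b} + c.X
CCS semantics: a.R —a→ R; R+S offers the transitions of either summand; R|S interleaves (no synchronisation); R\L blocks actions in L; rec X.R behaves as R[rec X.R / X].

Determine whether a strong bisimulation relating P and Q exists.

P ≁ Q

Reachable graph of P (2 states):
  u0 = rec X. c.(a.0)\{a,b} + c.X :: --c--▸ u0, --c--▸ u1
  u1 = (a.0)\{a,b} :: deadlocked
Reachable graph of Q (3 states):
  v0 = rec X. c.(c.0)\{a,b} + c.X :: --c--▸ v0, --c--▸ v1
  v1 = (c.0)\{a,b} :: --c--▸ v2
  v2 = 0\{a,b} :: deadlocked
Bisimilarity quotient blocks:
  B0 = {u0}
  B1 = {u1, v2}
  B2 = {v0}
  B3 = {v1}
u0 ∈ B0, v0 ∈ B2 → different blocks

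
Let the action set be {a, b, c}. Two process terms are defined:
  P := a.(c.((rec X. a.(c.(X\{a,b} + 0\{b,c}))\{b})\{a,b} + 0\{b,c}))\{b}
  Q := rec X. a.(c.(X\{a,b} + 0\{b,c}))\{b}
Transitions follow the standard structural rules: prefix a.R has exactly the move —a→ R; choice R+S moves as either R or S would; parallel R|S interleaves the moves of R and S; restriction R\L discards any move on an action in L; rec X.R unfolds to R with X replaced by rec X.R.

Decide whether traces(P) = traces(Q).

P's transition system — 3 states:
  p0 = a.(c.((rec X. a.(c.(X\{a,b} + 0\{b,c}))\{b})\{a,b} + 0\{b,c}))\{b} :: ··a··> p1
  p1 = (c.((rec X. a.(c.(X\{a,b} + 0\{b,c}))\{b})\{a,b} + 0\{b,c}))\{b} :: ··c··> p2
  p2 = ((rec X. a.(c.(X\{a,b} + 0\{b,c}))\{b})\{a,b} + 0\{b,c})\{b} :: deadlocked
Q's transition system — 3 states:
  q0 = rec X. a.(c.(X\{a,b} + 0\{b,c}))\{b} :: ··a··> q1
  q1 = (c.((rec X. a.(c.(X\{a,b} + 0\{b,c}))\{b})\{a,b} + 0\{b,c}))\{b} :: ··c··> q2
  q2 = ((rec X. a.(c.(X\{a,b} + 0\{b,c}))\{b})\{a,b} + 0\{b,c})\{b} :: deadlocked
Partition-refinement fixed point:
  B0 = {p0, q0}
  B1 = {p1, q1}
  B2 = {p2, q2}
p0 ∈ B0, q0 ∈ B0 → same block
Bisimilar ⇒ trace-equivalent.

YES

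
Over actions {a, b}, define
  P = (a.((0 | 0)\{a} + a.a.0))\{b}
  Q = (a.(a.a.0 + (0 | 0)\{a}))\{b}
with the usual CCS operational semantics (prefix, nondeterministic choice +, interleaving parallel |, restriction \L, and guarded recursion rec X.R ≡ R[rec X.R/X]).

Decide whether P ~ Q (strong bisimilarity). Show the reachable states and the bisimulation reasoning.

YES

Reachable graph of P (4 states):
  p0 = (a.((0 | 0)\{a} + a.a.0))\{b} :: =a=> p1
  p1 = ((0 | 0)\{a} + a.a.0)\{b} :: =a=> p2
  p2 = (a.0)\{b} :: =a=> p3
  p3 = 0\{b} :: deadlocked
Reachable graph of Q (4 states):
  q0 = (a.(a.a.0 + (0 | 0)\{a}))\{b} :: =a=> q1
  q1 = (a.a.0 + (0 | 0)\{a})\{b} :: =a=> q2
  q2 = (a.0)\{b} :: =a=> q3
  q3 = 0\{b} :: deadlocked
Coarsest stable partition (strong bisimilarity classes):
  B0 = {p0, q0}
  B1 = {p1, q1}
  B2 = {p2, q2}
  B3 = {p3, q3}
p0 ∈ B0, q0 ∈ B0 → same block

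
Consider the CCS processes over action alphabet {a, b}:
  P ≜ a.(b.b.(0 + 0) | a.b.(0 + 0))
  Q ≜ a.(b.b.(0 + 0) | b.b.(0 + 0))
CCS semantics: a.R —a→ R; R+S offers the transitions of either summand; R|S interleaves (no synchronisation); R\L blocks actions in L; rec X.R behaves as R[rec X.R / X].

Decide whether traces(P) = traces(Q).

traces(P) ≠ traces(Q) — witness ⟨aa⟩

P's transition system — 10 states:
  p0 = a.(b.b.(0 + 0) | a.b.(0 + 0)) has moves ··a··> p1
  p1 = b.b.(0 + 0) | a.b.(0 + 0) has moves ··a··> p2, ··b··> p3
  p2 = b.b.(0 + 0) | b.(0 + 0) has moves ··b··> p4, ··b··> p5
  p3 = b.(0 + 0) | a.b.(0 + 0) has moves ··a··> p4, ··b··> p6
  p4 = b.(0 + 0) | b.(0 + 0) has moves ··b··> p7, ··b··> p8
  p5 = b.b.(0 + 0) | (0 + 0) has moves ··b··> p8
  p6 = (0 + 0) | a.b.(0 + 0) has moves ··a··> p7
  p7 = (0 + 0) | b.(0 + 0) has moves ··b··> p9
  p8 = b.(0 + 0) | (0 + 0) has moves ··b··> p9
  p9 = (0 + 0) | (0 + 0) has moves ·
Q's transition system — 10 states:
  q0 = a.(b.b.(0 + 0) | b.b.(0 + 0)) has moves ··a··> q1
  q1 = b.b.(0 + 0) | b.b.(0 + 0) has moves ··b··> q2, ··b··> q3
  q2 = b.(0 + 0) | b.b.(0 + 0) has moves ··b··> q4, ··b··> q5
  q3 = b.b.(0 + 0) | b.(0 + 0) has moves ··b··> q5, ··b··> q6
  q4 = (0 + 0) | b.b.(0 + 0) has moves ··b··> q7
  q5 = b.(0 + 0) | b.(0 + 0) has moves ··b··> q7, ··b··> q8
  q6 = b.b.(0 + 0) | (0 + 0) has moves ··b··> q8
  q7 = (0 + 0) | b.(0 + 0) has moves ··b··> q9
  q8 = b.(0 + 0) | (0 + 0) has moves ··b··> q9
  q9 = (0 + 0) | (0 + 0) has moves ·
Run σ = ⟨aa⟩ on P: start {p0}
  after a @ step 1: {p1}
  after a @ step 2: {p2}
  ✓ P
Run σ = ⟨aa⟩ on Q: start {q0}
  after a @ step 1: {q1}
  after a @ step 2: ∅  — Q cannot continue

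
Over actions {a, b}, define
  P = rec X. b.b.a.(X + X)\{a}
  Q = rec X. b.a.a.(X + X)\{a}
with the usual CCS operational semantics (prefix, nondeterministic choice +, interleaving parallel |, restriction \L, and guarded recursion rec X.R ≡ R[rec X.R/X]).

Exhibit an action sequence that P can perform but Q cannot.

P's transition system — 6 states:
  s0 = rec X. b.b.a.(X + X)\{a} | --b--▸ s1
  s1 = b.a.((rec X. b.b.a.(X + X)\{a}) + (rec X. b.b.a.(X + X)\{a}))\{a} | --b--▸ s2
  s2 = a.((rec X. b.b.a.(X + X)\{a}) + (rec X. b.b.a.(X + X)\{a}))\{a} | --a--▸ s3
  s3 = ((rec X. b.b.a.(X + X)\{a}) + (rec X. b.b.a.(X + X)\{a}))\{a} | --b--▸ s4
  s4 = (b.a.((rec X. b.b.a.(X + X)\{a}) + (rec X. b.b.a.(X + X)\{a}))\{a})\{a} | --b--▸ s5
  s5 = (a.((rec X. b.b.a.(X + X)\{a}) + (rec X. b.b.a.(X + X)\{a}))\{a})\{a} | (no moves)
Q's transition system — 5 states:
  t0 = rec X. b.a.a.(X + X)\{a} | --b--▸ t1
  t1 = a.a.((rec X. b.a.a.(X + X)\{a}) + (rec X. b.a.a.(X + X)\{a}))\{a} | --a--▸ t2
  t2 = a.((rec X. b.a.a.(X + X)\{a}) + (rec X. b.a.a.(X + X)\{a}))\{a} | --a--▸ t3
  t3 = ((rec X. b.a.a.(X + X)\{a}) + (rec X. b.a.a.(X + X)\{a}))\{a} | --b--▸ t4
  t4 = (a.a.((rec X. b.a.a.(X + X)\{a}) + (rec X. b.a.a.(X + X)\{a}))\{a})\{a} | (no moves)
Trace ⟨bb⟩ through P, begin at {s0}:
  step 1 (b): {s1}
  step 2 (b): {s2}
  P completes σ.
Trace ⟨bb⟩ through Q, begin at {t0}:
  step 1 (b): {t1}
  step 2 (b): no successor for Q

bb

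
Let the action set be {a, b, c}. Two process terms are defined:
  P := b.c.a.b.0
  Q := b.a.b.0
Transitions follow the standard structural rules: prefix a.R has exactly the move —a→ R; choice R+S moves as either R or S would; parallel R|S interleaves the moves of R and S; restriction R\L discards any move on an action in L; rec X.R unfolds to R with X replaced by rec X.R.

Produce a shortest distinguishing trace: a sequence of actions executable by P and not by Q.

LTS(P): 5 reachable states
  m0 = b.c.a.b.0 | —b→ m1
  m1 = c.a.b.0 | —c→ m2
  m2 = a.b.0 | —a→ m3
  m3 = b.0 | —b→ m4
  m4 = 0 | ∅
LTS(Q): 4 reachable states
  n0 = b.a.b.0 | —b→ n1
  n1 = a.b.0 | —a→ n2
  n2 = b.0 | —b→ n3
  n3 = 0 | ∅
Executing bc from P (initial set {m0}):
  after b @ step 1: {m1}
  after c @ step 2: {m2}
  P completes σ.
Executing bc from Q (initial set {n0}):
  after b @ step 1: {n1}
  after c @ step 2: no successor for Q

bc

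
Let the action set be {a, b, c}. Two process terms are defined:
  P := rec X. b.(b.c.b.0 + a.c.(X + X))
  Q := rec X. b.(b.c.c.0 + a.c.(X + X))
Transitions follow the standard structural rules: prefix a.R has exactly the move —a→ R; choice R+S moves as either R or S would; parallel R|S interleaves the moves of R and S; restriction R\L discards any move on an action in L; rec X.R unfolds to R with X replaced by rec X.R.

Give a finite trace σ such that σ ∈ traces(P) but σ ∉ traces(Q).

LTS(P): 7 reachable states
  u0 = rec X. b.(b.c.b.0 + a.c.(X + X)) → -b-> u1
  u1 = b.c.b.0 + a.c.((rec X. b.(b.c.b.0 + a.c.(X + X))) + (rec X. b.(b.c.b.0 + a.c.(X + X)))) → -a-> u2, -b-> u3
  u2 = c.((rec X. b.(b.c.b.0 + a.c.(X + X))) + (rec X. b.(b.c.b.0 + a.c.(X + X)))) → -c-> u4
  u3 = c.b.0 → -c-> u5
  u4 = (rec X. b.(b.c.b.0 + a.c.(X + X))) + (rec X. b.(b.c.b.0 + a.c.(X + X))) → -b-> u1
  u5 = b.0 → -b-> u6
  u6 = 0 → (no moves)
LTS(Q): 7 reachable states
  v0 = rec X. b.(b.c.c.0 + a.c.(X + X)) → -b-> v1
  v1 = b.c.c.0 + a.c.((rec X. b.(b.c.c.0 + a.c.(X + X))) + (rec X. b.(b.c.c.0 + a.c.(X + X)))) → -a-> v2, -b-> v3
  v2 = c.((rec X. b.(b.c.c.0 + a.c.(X + X))) + (rec X. b.(b.c.c.0 + a.c.(X + X)))) → -c-> v4
  v3 = c.c.0 → -c-> v5
  v4 = (rec X. b.(b.c.c.0 + a.c.(X + X))) + (rec X. b.(b.c.c.0 + a.c.(X + X))) → -b-> v1
  v5 = c.0 → -c-> v6
  v6 = 0 → (no moves)
Executing bbcb from P (initial set {u0}):
  [1] b ⇒ {u1}
  [2] b ⇒ {u3}
  [3] c ⇒ {u5}
  [4] b ⇒ {u6}
  ✓ P
Executing bbcb from Q (initial set {v0}):
  [1] b ⇒ {v1}
  [2] b ⇒ {v3}
  [3] c ⇒ {v5}
  [4] b ⇒ ∅  — Q cannot continue

bbcb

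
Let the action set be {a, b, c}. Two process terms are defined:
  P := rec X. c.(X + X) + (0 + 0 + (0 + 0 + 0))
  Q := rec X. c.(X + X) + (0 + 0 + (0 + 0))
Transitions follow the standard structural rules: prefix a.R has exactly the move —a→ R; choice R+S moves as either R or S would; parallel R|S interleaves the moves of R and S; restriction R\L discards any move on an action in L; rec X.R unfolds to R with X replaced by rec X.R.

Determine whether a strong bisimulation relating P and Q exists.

P's transition system — 2 states:
  s0 = rec X. c.(X + X) + (0 + 0 + (0 + 0 + 0)) | ··c··> s1
  s1 = (rec X. c.(X + X) + (0 + 0 + (0 + 0 + 0))) + (rec X. c.(X + X) + (0 + 0 + (0 + 0 + 0))) | ··c··> s1
Q's transition system — 2 states:
  t0 = rec X. c.(X + X) + (0 + 0 + (0 + 0)) | ··c··> t1
  t1 = (rec X. c.(X + X) + (0 + 0 + (0 + 0))) + (rec X. c.(X + X) + (0 + 0 + (0 + 0))) | ··c··> t1
Coarsest stable partition (strong bisimilarity classes):
  B0 = {s0, s1, t0, t1}
s0 ∈ B0, t0 ∈ B0 → same block

bisimilar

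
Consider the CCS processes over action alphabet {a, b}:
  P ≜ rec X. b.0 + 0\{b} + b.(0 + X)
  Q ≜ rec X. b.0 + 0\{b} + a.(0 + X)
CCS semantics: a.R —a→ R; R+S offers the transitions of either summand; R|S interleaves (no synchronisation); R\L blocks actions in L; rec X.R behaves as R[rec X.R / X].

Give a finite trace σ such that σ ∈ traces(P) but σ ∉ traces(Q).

bb

P's transition system — 3 states:
  s0 = rec X. b.0 + 0\{b} + b.(0 + X) has moves ··b··> s1, ··b··> s2
  s1 = 0 has moves (no moves)
  s2 = 0 + (rec X. b.0 + 0\{b} + b.(0 + X)) has moves ··b··> s1, ··b··> s2
Q's transition system — 3 states:
  t0 = rec X. b.0 + 0\{b} + a.(0 + X) has moves ··a··> t1, ··b··> t2
  t1 = 0 + (rec X. b.0 + 0\{b} + a.(0 + X)) has moves ··a··> t1, ··b··> t2
  t2 = 0 has moves (no moves)
Run σ = ⟨bb⟩ on P: start {s0}
  [1] b ⇒ {s1, s2}
  [2] b ⇒ {s1, s2}
  P completes σ.
Run σ = ⟨bb⟩ on Q: start {t0}
  [1] b ⇒ {t2}
  [2] b ⇒ ∅ (Q stuck)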